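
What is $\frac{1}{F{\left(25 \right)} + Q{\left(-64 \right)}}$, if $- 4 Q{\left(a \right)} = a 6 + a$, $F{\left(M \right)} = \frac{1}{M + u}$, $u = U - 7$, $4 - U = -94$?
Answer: $\frac{116}{12993} \approx 0.0089279$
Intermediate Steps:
$U = 98$ ($U = 4 - -94 = 4 + 94 = 98$)
$u = 91$ ($u = 98 - 7 = 91$)
$F{\left(M \right)} = \frac{1}{91 + M}$ ($F{\left(M \right)} = \frac{1}{M + 91} = \frac{1}{91 + M}$)
$Q{\left(a \right)} = - \frac{7 a}{4}$ ($Q{\left(a \right)} = - \frac{a 6 + a}{4} = - \frac{6 a + a}{4} = - \frac{7 a}{4}$)
$\frac{1}{F{\left(25 \right)} + Q{\left(-64 \right)}} = \frac{1}{\frac{1}{91 + 25} - -112} = \frac{1}{\frac{1}{116} + 112} = \frac{1}{\frac{12993}{116}} = \frac{116}{12993}$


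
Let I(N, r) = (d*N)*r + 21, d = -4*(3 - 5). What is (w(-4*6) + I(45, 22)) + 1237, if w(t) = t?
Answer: 9154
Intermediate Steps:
d = 8 (d = -4*(-2) = 8)
I(N, r) = 21 + 8*N*r (I(N, r) = (8*N)*r + 21 = 8*N*r + 21 = 21 + 8*N*r)
(w(-4*6) + I(45, 22)) + 1237 = (-4*6 + (21 + 8*45*22)) + 1237 = (-24 + (21 + 7920)) + 1237 = (-24 + 7941) + 1237 = 7917 + 1237 = 9154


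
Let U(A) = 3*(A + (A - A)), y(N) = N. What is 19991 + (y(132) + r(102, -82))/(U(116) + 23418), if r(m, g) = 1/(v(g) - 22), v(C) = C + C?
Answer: 88369760267/4420476 ≈ 19991.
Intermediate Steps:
v(C) = 2*C
U(A) = 3*A (U(A) = 3*(A + 0) = 3*A)
r(m, g) = 1/(-22 + 2*g) (r(m, g) = 1/(2*g - 22) = 1/(-22 + 2*g))
19991 + (y(132) + r(102, -82))/(U(116) + 23418) = 19991 + (132 + 1/(2*(-11 - 82)))/(3*116 + 23418) = 19991 + (132 + (½)/(-93))/(348 + 23418) = 19991 + (132 + (½)*(-1/93))/23766 = 19991 + (132 - 1/186)*(1/23766) = 19991 + (24551/186)*(1/23766) = 19991 + 24551/4420476 = 88369760267/4420476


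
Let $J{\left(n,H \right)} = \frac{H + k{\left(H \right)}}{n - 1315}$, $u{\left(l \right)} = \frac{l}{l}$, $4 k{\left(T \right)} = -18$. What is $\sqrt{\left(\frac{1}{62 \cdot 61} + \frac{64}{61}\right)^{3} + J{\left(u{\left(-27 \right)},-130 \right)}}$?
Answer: $\frac{\sqrt{12345431784584295146}}{3132471756} \approx 1.1217$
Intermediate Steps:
$k{\left(T \right)} = - \frac{9}{2}$ ($k{\left(T \right)} = \frac{1}{4} \left(-18\right) = - \frac{9}{2}$)
$u{\left(l \right)} = 1$
$J{\left(n,H \right)} = \frac{- \frac{9}{2} + H}{-1315 + n}$ ($J{\left(n,H \right)} = \frac{H - \frac{9}{2}}{n - 1315} = \frac{- \frac{9}{2} + H}{-1315 + n}$)
$\sqrt{\left(\frac{1}{62 \cdot 61} + \frac{64}{61}\right)^{3} + J{\left(u{\left(-27 \right)},-130 \right)}} = \sqrt{\left(\frac{1}{62 \cdot 61} + \frac{64}{61}\right)^{3} + \frac{- \frac{9}{2} - 130}{-1315 + 1}} = \sqrt{\left(\frac{1}{62} \cdot \frac{1}{61} + 64 \cdot \frac{1}{61}\right)^{3} + \frac{1}{-1314} \left(- \frac{269}{2}\right)} = \sqrt{\left(\frac{1}{3782} + \frac{64}{61}\right)^{3} - - \frac{269}{2628}} = \sqrt{\left(\frac{3969}{3782}\right)^{3} + \frac{269}{2628}} = \sqrt{\frac{62523502209}{54095927768} + \frac{269}{2628}} = \sqrt{\frac{44715892093711}{35541024543576}} = \frac{\sqrt{12345431784584295146}}{3132471756}$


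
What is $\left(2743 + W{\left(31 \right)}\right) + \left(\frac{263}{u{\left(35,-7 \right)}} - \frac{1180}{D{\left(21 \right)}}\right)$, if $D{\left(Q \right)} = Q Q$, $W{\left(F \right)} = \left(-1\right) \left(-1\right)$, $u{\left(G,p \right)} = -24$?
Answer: $\frac{9632731}{3528} \approx 2730.4$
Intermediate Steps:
$W{\left(F \right)} = 1$
$D{\left(Q \right)} = Q^{2}$
$\left(2743 + W{\left(31 \right)}\right) + \left(\frac{263}{u{\left(35,-7 \right)}} - \frac{1180}{D{\left(21 \right)}}\right) = \left(2743 + 1\right) + \left(\frac{263}{-24} - \frac{1180}{21^{2}}\right) = 2744 - \left(\frac{263}{24} + \frac{1180}{441}\right) = 2744 - \frac{48101}{3528} = \frac{9632731}{3528}$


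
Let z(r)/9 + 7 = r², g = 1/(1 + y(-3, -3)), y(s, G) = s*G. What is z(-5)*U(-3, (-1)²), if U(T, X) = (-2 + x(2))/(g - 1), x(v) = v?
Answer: 0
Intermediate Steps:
y(s, G) = G*s
g = ⅒ (g = 1/(1 - 3*(-3)) = 1/(1 + 9) = 1/10 = ⅒ ≈ 0.10000)
U(T, X) = 0 (U(T, X) = (-2 + 2)/(⅒ - 1) = 0/(-9/10) = 0*(-10/9) = 0)
z(r) = -63 + 9*r²
z(-5)*U(-3, (-1)²) = (-63 + 9*(-5)²)*0 = (-63 + 9*25)*0 = (-63 + 225)*0 = 162*0 = 0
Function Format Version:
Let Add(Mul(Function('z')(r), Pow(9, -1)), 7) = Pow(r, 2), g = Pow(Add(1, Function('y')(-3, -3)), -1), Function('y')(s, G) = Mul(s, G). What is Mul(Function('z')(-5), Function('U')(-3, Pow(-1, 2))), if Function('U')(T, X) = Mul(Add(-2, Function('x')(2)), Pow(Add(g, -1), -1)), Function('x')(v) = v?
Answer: 0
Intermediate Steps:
Function('y')(s, G) = Mul(G, s)
g = Rational(1, 10) (g = Pow(Add(1, Mul(-3, -3)), -1) = Pow(Add(1, 9), -1) = Pow(10, -1) = Rational(1, 10) ≈ 0.10000)
Function('U')(T, X) = 0 (Function('U')(T, X) = Mul(Add(-2, 2), Pow(Add(Rational(1, 10), -1), -1)) = Mul(0, Pow(Rational(-9, 10), -1)) = Mul(0, Rational(-10, 9)) = 0)
Function('z')(r) = Add(-63, Mul(9, Pow(r, 2)))
Mul(Function('z')(-5), Function('U')(-3, Pow(-1, 2))) = Mul(Add(-63, Mul(9, Pow(-5, 2))), 0) = Mul(Add(-63, Mul(9, 25)), 0) = Mul(Add(-63, 225), 0) = Mul(162, 0) = 0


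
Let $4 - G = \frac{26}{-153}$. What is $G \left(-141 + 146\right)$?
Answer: $\frac{3190}{153} \approx 20.85$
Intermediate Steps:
$G = \frac{638}{153}$ ($G = 4 - \frac{26}{-153} = 4 - 26 \left(- \frac{1}{153}\right) = 4 - - \frac{26}{153} = 4 + \frac{26}{153} = \frac{638}{153} \approx 4.1699$)
$G \left(-141 + 146\right) = \frac{638 \left(-141 + 146\right)}{153} = \frac{638}{153} \cdot 5 = \frac{3190}{153}$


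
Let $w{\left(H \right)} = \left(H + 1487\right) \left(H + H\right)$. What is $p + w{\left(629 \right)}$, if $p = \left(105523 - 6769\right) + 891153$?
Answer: $3651835$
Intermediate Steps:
$w{\left(H \right)} = 2 H \left(1487 + H\right)$ ($w{\left(H \right)} = \left(1487 + H\right) 2 H = 2 H \left(1487 + H\right)$)
$p = 989907$ ($p = 98754 + 891153 = 989907$)
$p + w{\left(629 \right)} = 989907 + 2 \cdot 629 \left(1487 + 629\right) = 989907 + 2 \cdot 629 \cdot 2116 = 989907 + 2661928 = 3651835$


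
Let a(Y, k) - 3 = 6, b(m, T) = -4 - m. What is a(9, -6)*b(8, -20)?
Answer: -108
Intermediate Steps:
a(Y, k) = 9 (a(Y, k) = 3 + 6 = 9)
a(9, -6)*b(8, -20) = 9*(-4 - 1*8) = 9*(-4 - 8) = 9*(-12) = -108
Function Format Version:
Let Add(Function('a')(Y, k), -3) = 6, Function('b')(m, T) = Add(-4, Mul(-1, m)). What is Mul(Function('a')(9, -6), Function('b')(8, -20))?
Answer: -108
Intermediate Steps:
Function('a')(Y, k) = 9 (Function('a')(Y, k) = Add(3, 6) = 9)
Mul(Function('a')(9, -6), Function('b')(8, -20)) = Mul(9, Add(-4, Mul(-1, 8))) = Mul(9, Add(-4, -8)) = Mul(9, -12) = -108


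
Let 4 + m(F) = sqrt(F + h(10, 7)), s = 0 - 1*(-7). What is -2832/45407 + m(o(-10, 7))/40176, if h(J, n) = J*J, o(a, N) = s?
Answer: -28490015/456067908 + sqrt(107)/40176 ≈ -0.062211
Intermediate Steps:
s = 7 (s = 0 + 7 = 7)
o(a, N) = 7
h(J, n) = J**2
m(F) = -4 + sqrt(100 + F) (m(F) = -4 + sqrt(F + 10**2) = -4 + sqrt(F + 100) = -4 + sqrt(100 + F))
-2832/45407 + m(o(-10, 7))/40176 = -2832/45407 + (-4 + sqrt(100 + 7))/40176 = -2832*1/45407 + (-4 + sqrt(107))*(1/40176) = -2832/45407 + (-1/10044 + sqrt(107)/40176) = -28490015/456067908 + sqrt(107)/40176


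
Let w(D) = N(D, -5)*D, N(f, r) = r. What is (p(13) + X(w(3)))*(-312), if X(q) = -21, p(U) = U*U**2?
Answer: -678912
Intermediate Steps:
p(U) = U**3
w(D) = -5*D
(p(13) + X(w(3)))*(-312) = (13**3 - 21)*(-312) = (2197 - 21)*(-312) = 2176*(-312) = -678912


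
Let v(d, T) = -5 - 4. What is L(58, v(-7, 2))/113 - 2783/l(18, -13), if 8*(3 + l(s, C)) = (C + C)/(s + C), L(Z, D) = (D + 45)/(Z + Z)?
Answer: 182398477/239221 ≈ 762.47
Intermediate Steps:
v(d, T) = -9
L(Z, D) = (45 + D)/(2*Z) (L(Z, D) = (45 + D)/((2*Z)) = (45 + D)*(1/(2*Z)) = (45 + D)/(2*Z))
l(s, C) = -3 + C/(4*(C + s)) (l(s, C) = -3 + ((C + C)/(s + C))/8 = -3 + ((2*C)/(C + s))/8 = -3 + (2*C/(C + s))/8 = -3 + C/(4*(C + s)))
L(58, v(-7, 2))/113 - 2783/l(18, -13) = ((½)*(45 - 9)/58)/113 - 2783*(-13 + 18)/(-3*18 - 11/4*(-13)) = ((½)*(1/58)*36)*(1/113) - 2783*5/(-54 + 143/4) = (9/29)*(1/113) - 2783/((⅕)*(-73/4)) = 9/3277 - 2783/(-73/20) = 9/3277 - 2783*(-20/73) = 9/3277 + 55660/73 = 182398477/239221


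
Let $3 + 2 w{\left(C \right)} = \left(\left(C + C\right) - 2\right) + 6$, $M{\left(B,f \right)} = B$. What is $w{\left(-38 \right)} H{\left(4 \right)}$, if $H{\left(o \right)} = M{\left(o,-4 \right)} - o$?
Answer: $0$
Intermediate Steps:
$w{\left(C \right)} = \frac{1}{2} + C$ ($w{\left(C \right)} = - \frac{3}{2} + \frac{\left(\left(C + C\right) - 2\right) + 6}{2} = - \frac{3}{2} + \frac{\left(2 C - 2\right) + 6}{2} = - \frac{3}{2} + \frac{\left(-2 + 2 C\right) + 6}{2} = - \frac{3}{2} + \frac{4 + 2 C}{2} = - \frac{3}{2} + \left(2 + C\right) = \frac{1}{2} + C$)
$H{\left(o \right)} = 0$ ($H{\left(o \right)} = o - o = 0$)
$w{\left(-38 \right)} H{\left(4 \right)} = \left(\frac{1}{2} - 38\right) 0 = \left(- \frac{75}{2}\right) 0 = 0$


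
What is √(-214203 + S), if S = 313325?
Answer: √99122 ≈ 314.84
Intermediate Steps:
√(-214203 + S) = √(-214203 + 313325) = √99122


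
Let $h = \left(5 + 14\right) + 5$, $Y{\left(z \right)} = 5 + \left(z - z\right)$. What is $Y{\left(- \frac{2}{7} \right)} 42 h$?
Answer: $5040$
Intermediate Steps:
$Y{\left(z \right)} = 5$ ($Y{\left(z \right)} = 5 + 0 = 5$)
$h = 24$ ($h = 19 + 5 = 24$)
$Y{\left(- \frac{2}{7} \right)} 42 h = 5 \cdot 42 \cdot 24 = 210 \cdot 24 = 5040$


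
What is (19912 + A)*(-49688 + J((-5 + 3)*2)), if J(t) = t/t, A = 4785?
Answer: -1227119839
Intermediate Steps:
J(t) = 1
(19912 + A)*(-49688 + J((-5 + 3)*2)) = (19912 + 4785)*(-49688 + 1) = 24697*(-49687) = -1227119839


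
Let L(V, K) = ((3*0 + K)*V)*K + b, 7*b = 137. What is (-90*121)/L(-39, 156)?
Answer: 76230/6643591 ≈ 0.011474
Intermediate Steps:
b = 137/7 (b = (⅐)*137 = 137/7 ≈ 19.571)
L(V, K) = 137/7 + V*K² (L(V, K) = ((3*0 + K)*V)*K + 137/7 = ((0 + K)*V)*K + 137/7 = (K*V)*K + 137/7 = V*K² + 137/7 = 137/7 + V*K²)
(-90*121)/L(-39, 156) = (-90*121)/(137/7 - 39*156²) = -10890/(137/7 - 39*24336) = -10890/(137/7 - 949104) = -10890/(-6643591/7) = -10890*(-7/6643591) = 76230/6643591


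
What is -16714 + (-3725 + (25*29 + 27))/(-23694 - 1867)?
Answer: -427223581/25561 ≈ -16714.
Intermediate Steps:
-16714 + (-3725 + (25*29 + 27))/(-23694 - 1867) = -16714 + (-3725 + (725 + 27))/(-25561) = -16714 + (-3725 + 752)*(-1/25561) = -16714 - 2973*(-1/25561) = -16714 + 2973/25561 = -427223581/25561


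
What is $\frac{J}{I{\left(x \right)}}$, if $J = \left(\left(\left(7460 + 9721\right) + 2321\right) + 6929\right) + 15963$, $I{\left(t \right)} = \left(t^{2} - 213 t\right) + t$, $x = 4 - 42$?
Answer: $\frac{21197}{4750} \approx 4.4625$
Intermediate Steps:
$x = -38$ ($x = 4 - 42 = -38$)
$I{\left(t \right)} = t^{2} - 212 t$
$J = 42394$ ($J = \left(\left(17181 + 2321\right) + 6929\right) + 15963 = \left(19502 + 6929\right) + 15963 = 26431 + 15963 = 42394$)
$\frac{J}{I{\left(x \right)}} = \frac{42394}{\left(-38\right) \left(-212 - 38\right)} = \frac{42394}{\left(-38\right) \left(-250\right)} = \frac{42394}{9500} = 42394 \cdot \frac{1}{9500} = \frac{21197}{4750}$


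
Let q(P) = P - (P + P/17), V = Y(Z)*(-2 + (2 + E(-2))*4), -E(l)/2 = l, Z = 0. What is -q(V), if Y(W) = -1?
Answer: -22/17 ≈ -1.2941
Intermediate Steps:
E(l) = -2*l
V = -22 (V = -(-2 + (2 - 2*(-2))*4) = -(-2 + (2 + 4)*4) = -(-2 + 6*4) = -(-2 + 24) = -1*22 = -22)
q(P) = -P/17 (q(P) = P - (P + P*(1/17)) = P - (P + P/17) = P - 18*P/17 = -P/17)
-q(V) = -(-1)*(-22)/17 = -1*22/17 = -22/17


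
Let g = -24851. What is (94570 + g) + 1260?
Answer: 70979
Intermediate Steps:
(94570 + g) + 1260 = (94570 - 24851) + 1260 = 69719 + 1260 = 70979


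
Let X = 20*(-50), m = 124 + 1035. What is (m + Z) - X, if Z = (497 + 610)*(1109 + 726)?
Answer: 2033504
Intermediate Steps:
m = 1159
Z = 2031345 (Z = 1107*1835 = 2031345)
X = -1000
(m + Z) - X = (1159 + 2031345) - 1*(-1000) = 2032504 + 1000 = 2033504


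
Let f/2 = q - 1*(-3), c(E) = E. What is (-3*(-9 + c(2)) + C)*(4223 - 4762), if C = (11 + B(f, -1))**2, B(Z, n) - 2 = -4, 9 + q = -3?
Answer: -54978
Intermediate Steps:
q = -12 (q = -9 - 3 = -12)
f = -18 (f = 2*(-12 - 1*(-3)) = 2*(-12 + 3) = 2*(-9) = -18)
B(Z, n) = -2 (B(Z, n) = 2 - 4 = -2)
C = 81 (C = (11 - 2)**2 = 9**2 = 81)
(-3*(-9 + c(2)) + C)*(4223 - 4762) = (-3*(-9 + 2) + 81)*(4223 - 4762) = (-3*(-7) + 81)*(-539) = (21 + 81)*(-539) = 102*(-539) = -54978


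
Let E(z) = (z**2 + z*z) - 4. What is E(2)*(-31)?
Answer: -124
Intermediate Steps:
E(z) = -4 + 2*z**2 (E(z) = (z**2 + z**2) - 4 = 2*z**2 - 4 = -4 + 2*z**2)
E(2)*(-31) = (-4 + 2*2**2)*(-31) = (-4 + 2*4)*(-31) = (-4 + 8)*(-31) = 4*(-31) = -124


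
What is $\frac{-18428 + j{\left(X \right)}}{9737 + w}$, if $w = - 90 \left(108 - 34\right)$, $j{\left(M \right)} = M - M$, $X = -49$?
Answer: $- \frac{1084}{181} \approx -5.989$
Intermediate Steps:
$j{\left(M \right)} = 0$
$w = -6660$ ($w = \left(-90\right) 74 = -6660$)
$\frac{-18428 + j{\left(X \right)}}{9737 + w} = \frac{-18428 + 0}{9737 - 6660} = - \frac{18428}{3077} = \left(-18428\right) \frac{1}{3077} = - \frac{1084}{181}$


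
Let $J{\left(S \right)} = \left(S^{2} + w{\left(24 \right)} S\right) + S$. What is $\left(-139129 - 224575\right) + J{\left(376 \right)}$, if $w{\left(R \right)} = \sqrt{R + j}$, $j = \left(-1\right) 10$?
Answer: $-221952 + 376 \sqrt{14} \approx -2.2055 \cdot 10^{5}$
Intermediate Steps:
$j = -10$
$w{\left(R \right)} = \sqrt{-10 + R}$ ($w{\left(R \right)} = \sqrt{R - 10} = \sqrt{-10 + R}$)
$J{\left(S \right)} = S + S^{2} + S \sqrt{14}$ ($J{\left(S \right)} = \left(S^{2} + \sqrt{-10 + 24} S\right) + S = \left(S^{2} + \sqrt{14} S\right) + S = \left(S^{2} + S \sqrt{14}\right) + S = S + S^{2} + S \sqrt{14}$)
$\left(-139129 - 224575\right) + J{\left(376 \right)} = \left(-139129 - 224575\right) + 376 \left(1 + 376 + \sqrt{14}\right) = -363704 + 376 \left(377 + \sqrt{14}\right) = -363704 + \left(141752 + 376 \sqrt{14}\right) = -221952 + 376 \sqrt{14}$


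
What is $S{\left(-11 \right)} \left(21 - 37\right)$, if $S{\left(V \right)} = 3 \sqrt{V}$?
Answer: $- 48 i \sqrt{11} \approx - 159.2 i$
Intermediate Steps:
$S{\left(-11 \right)} \left(21 - 37\right) = 3 \sqrt{-11} \left(21 - 37\right) = 3 i \sqrt{11} \left(-16\right) = - 48 i \sqrt{11}$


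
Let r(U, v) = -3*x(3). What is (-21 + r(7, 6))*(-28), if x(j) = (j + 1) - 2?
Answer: 756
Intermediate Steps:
x(j) = -1 + j (x(j) = (1 + j) - 2 = -1 + j)
r(U, v) = -6 (r(U, v) = -3*(-1 + 3) = -3*2 = -6)
(-21 + r(7, 6))*(-28) = (-21 - 6)*(-28) = -27*(-28) = 756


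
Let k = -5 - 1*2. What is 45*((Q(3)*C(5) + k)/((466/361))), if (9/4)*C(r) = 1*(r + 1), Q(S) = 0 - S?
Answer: -243675/466 ≈ -522.91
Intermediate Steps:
Q(S) = -S
k = -7 (k = -5 - 2 = -7)
C(r) = 4/9 + 4*r/9 (C(r) = 4*(1*(r + 1))/9 = 4*(1*(1 + r))/9 = 4*(1 + r)/9 = 4/9 + 4*r/9)
45*((Q(3)*C(5) + k)/((466/361))) = 45*(((-1*3)*(4/9 + (4/9)*5) - 7)/((466/361))) = 45*((-3*(4/9 + 20/9) - 7)/((466*(1/361)))) = 45*((-3*8/3 - 7)/(466/361)) = 45*((-8 - 7)*(361/466)) = 45*(-15*361/466) = 45*(-5415/466) = -243675/466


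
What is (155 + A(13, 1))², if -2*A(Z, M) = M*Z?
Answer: 88209/4 ≈ 22052.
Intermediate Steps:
A(Z, M) = -M*Z/2
(155 + A(13, 1))² = (155 - ½*1*13)² = (155 - 13/2)² = (297/2)² = 88209/4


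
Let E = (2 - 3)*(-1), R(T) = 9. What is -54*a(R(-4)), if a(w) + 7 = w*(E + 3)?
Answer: -1566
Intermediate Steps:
E = 1 (E = -1*(-1) = 1)
a(w) = -7 + 4*w (a(w) = -7 + w*(1 + 3) = -7 + w*4 = -7 + 4*w)
-54*a(R(-4)) = -54*(-7 + 4*9) = -54*(-7 + 36) = -54*29 = -1566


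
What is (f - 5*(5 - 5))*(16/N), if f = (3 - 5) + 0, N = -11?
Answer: 32/11 ≈ 2.9091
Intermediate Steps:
f = -2 (f = -2 + 0 = -2)
(f - 5*(5 - 5))*(16/N) = (-2 - 5*(5 - 5))*(16/(-11)) = (-2 - 5*0)*(16*(-1/11)) = (-2 + 0)*(-16/11) = -2*(-16/11) = 32/11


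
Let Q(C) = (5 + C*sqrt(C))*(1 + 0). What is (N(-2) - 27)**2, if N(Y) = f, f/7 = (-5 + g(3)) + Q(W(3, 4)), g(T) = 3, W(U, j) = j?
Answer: 2500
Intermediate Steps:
Q(C) = 5 + C**(3/2) (Q(C) = (5 + C**(3/2))*1 = 5 + C**(3/2))
f = 77 (f = 7*((-5 + 3) + (5 + 4**(3/2))) = 7*(-2 + (5 + 8)) = 7*(-2 + 13) = 7*11 = 77)
N(Y) = 77
(N(-2) - 27)**2 = (77 - 27)**2 = 50**2 = 2500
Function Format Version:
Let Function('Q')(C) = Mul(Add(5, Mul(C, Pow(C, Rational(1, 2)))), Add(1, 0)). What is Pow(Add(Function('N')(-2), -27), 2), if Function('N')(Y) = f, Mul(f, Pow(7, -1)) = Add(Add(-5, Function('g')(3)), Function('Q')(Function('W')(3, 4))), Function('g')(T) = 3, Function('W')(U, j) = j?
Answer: 2500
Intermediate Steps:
Function('Q')(C) = Add(5, Pow(C, Rational(3, 2))) (Function('Q')(C) = Mul(Add(5, Pow(C, Rational(3, 2))), 1) = Add(5, Pow(C, Rational(3, 2))))
f = 77 (f = Mul(7, Add(Add(-5, 3), Add(5, Pow(4, Rational(3, 2))))) = Mul(7, Add(-2, Add(5, 8))) = Mul(7, Add(-2, 13)) = Mul(7, 11) = 77)
Function('N')(Y) = 77
Pow(Add(Function('N')(-2), -27), 2) = Pow(Add(77, -27), 2) = Pow(50, 2) = 2500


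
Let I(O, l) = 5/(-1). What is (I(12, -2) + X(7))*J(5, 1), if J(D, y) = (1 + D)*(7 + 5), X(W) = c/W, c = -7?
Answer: -432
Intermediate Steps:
X(W) = -7/W
I(O, l) = -5 (I(O, l) = 5*(-1) = -5)
J(D, y) = 12 + 12*D (J(D, y) = (1 + D)*12 = 12 + 12*D)
(I(12, -2) + X(7))*J(5, 1) = (-5 - 7/7)*(12 + 12*5) = (-5 - 7*⅐)*(12 + 60) = (-5 - 1)*72 = -6*72 = -432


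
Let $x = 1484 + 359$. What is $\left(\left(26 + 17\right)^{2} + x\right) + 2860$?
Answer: $6552$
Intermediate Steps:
$x = 1843$
$\left(\left(26 + 17\right)^{2} + x\right) + 2860 = \left(\left(26 + 17\right)^{2} + 1843\right) + 2860 = \left(43^{2} + 1843\right) + 2860 = \left(1849 + 1843\right) + 2860 = 3692 + 2860 = 6552$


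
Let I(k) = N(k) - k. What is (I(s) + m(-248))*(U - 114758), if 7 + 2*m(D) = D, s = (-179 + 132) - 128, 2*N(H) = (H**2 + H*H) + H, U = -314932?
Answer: -13142068650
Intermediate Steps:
N(H) = H**2 + H/2 (N(H) = ((H**2 + H*H) + H)/2 = ((H**2 + H**2) + H)/2 = (2*H**2 + H)/2 = (H + 2*H**2)/2 = H**2 + H/2)
s = -175 (s = -47 - 128 = -175)
m(D) = -7/2 + D/2
I(k) = -k + k*(1/2 + k) (I(k) = k*(1/2 + k) - k = -k + k*(1/2 + k))
(I(s) + m(-248))*(U - 114758) = (-175*(-1/2 - 175) + (-7/2 + (1/2)*(-248)))*(-314932 - 114758) = (-175*(-351/2) + (-7/2 - 124))*(-429690) = (61425/2 - 255/2)*(-429690) = 30585*(-429690) = -13142068650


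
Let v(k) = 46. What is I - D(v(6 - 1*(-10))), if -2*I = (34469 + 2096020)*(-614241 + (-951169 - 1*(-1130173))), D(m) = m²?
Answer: 927267636661/2 ≈ 4.6363e+11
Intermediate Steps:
I = 927267640893/2 (I = -(34469 + 2096020)*(-614241 + (-951169 - 1*(-1130173)))/2 = -2130489*(-614241 + (-951169 + 1130173))/2 = -2130489*(-614241 + 179004)/2 = -2130489*(-435237)/2 = -½*(-927267640893) = 927267640893/2 ≈ 4.6363e+11)
I - D(v(6 - 1*(-10))) = 927267640893/2 - 1*46² = 927267640893/2 - 1*2116 = 927267640893/2 - 2116 = 927267636661/2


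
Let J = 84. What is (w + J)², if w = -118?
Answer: 1156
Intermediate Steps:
(w + J)² = (-118 + 84)² = (-34)² = 1156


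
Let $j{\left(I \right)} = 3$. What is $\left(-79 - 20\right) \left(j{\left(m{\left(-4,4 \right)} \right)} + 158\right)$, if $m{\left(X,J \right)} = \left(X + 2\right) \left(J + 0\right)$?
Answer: $-15939$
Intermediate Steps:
$m{\left(X,J \right)} = J \left(2 + X\right)$ ($m{\left(X,J \right)} = \left(2 + X\right) J = J \left(2 + X\right)$)
$\left(-79 - 20\right) \left(j{\left(m{\left(-4,4 \right)} \right)} + 158\right) = \left(-79 - 20\right) \left(3 + 158\right) = \left(-99\right) 161 = -15939$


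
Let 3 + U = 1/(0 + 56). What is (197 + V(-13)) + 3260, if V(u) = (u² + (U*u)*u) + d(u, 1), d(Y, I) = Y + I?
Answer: 174161/56 ≈ 3110.0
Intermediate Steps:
d(Y, I) = I + Y
U = -167/56 (U = -3 + 1/(0 + 56) = -3 + 1/56 = -167/56 ≈ -2.9821)
V(u) = 1 + u - 111*u²/56 (V(u) = (u² + (-167*u/56)*u) + (1 + u) = (u² - 167*u²/56) + (1 + u) = -111*u²/56 + (1 + u) = 1 + u - 111*u²/56)
(197 + V(-13)) + 3260 = (197 + (1 - 13 - 111/56*(-13)²)) + 3260 = (197 + (1 - 13 - 111/56*169)) + 3260 = (197 + (1 - 13 - 18759/56)) + 3260 = (197 - 19431/56) + 3260 = -8399/56 + 3260 = 174161/56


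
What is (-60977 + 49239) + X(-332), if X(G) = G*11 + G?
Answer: -15722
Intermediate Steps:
X(G) = 12*G (X(G) = 11*G + G = 12*G)
(-60977 + 49239) + X(-332) = (-60977 + 49239) + 12*(-332) = -11738 - 3984 = -15722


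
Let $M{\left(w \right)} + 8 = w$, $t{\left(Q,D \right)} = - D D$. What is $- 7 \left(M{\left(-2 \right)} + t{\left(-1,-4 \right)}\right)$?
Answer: $182$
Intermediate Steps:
$t{\left(Q,D \right)} = - D^{2}$
$M{\left(w \right)} = -8 + w$
$- 7 \left(M{\left(-2 \right)} + t{\left(-1,-4 \right)}\right) = - 7 \left(\left(-8 - 2\right) - \left(-4\right)^{2}\right) = - 7 \left(-10 - 16\right) = \left(-7\right) \left(-26\right) = 182$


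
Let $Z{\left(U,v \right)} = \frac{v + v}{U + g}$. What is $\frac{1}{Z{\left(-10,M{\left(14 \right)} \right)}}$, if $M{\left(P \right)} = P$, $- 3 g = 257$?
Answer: $- \frac{41}{12} \approx -3.4167$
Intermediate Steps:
$g = - \frac{257}{3}$ ($g = \left(- \frac{1}{3}\right) 257 = - \frac{257}{3} \approx -85.667$)
$Z{\left(U,v \right)} = \frac{2 v}{- \frac{257}{3} + U}$ ($Z{\left(U,v \right)} = \frac{v + v}{U - \frac{257}{3}} = \frac{2 v}{- \frac{257}{3} + U}$)
$\frac{1}{Z{\left(-10,M{\left(14 \right)} \right)}} = \frac{1}{6 \cdot 14 \frac{1}{-257 + 3 \left(-10\right)}} = \frac{1}{6 \cdot 14 \frac{1}{-257 - 30}} = \frac{1}{6 \cdot 14 \frac{1}{-287}} = \frac{1}{6 \cdot 14 \left(- \frac{1}{287}\right)} = \frac{1}{- \frac{12}{41}} = - \frac{41}{12}$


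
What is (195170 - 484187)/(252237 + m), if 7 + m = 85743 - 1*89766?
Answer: -289017/248207 ≈ -1.1644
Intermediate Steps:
m = -4030 (m = -7 + (85743 - 1*89766) = -7 + (85743 - 89766) = -7 - 4023 = -4030)
(195170 - 484187)/(252237 + m) = (195170 - 484187)/(252237 - 4030) = -289017/248207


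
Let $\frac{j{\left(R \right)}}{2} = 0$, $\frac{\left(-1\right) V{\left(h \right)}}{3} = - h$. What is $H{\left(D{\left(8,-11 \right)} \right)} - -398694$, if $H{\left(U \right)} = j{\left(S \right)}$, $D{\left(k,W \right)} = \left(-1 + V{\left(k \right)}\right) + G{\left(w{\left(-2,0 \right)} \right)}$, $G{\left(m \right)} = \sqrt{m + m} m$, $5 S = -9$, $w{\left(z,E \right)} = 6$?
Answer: $398694$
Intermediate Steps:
$V{\left(h \right)} = 3 h$ ($V{\left(h \right)} = - 3 \left(- h\right) = 3 h$)
$S = - \frac{9}{5}$ ($S = \frac{1}{5} \left(-9\right) = - \frac{9}{5} \approx -1.8$)
$j{\left(R \right)} = 0$ ($j{\left(R \right)} = 2 \cdot 0 = 0$)
$G{\left(m \right)} = \sqrt{2} m^{\frac{3}{2}}$ ($G{\left(m \right)} = \sqrt{2 m} m = \sqrt{2} \sqrt{m} m = \sqrt{2} m^{\frac{3}{2}}$)
$D{\left(k,W \right)} = -1 + 3 k + 12 \sqrt{3}$ ($D{\left(k,W \right)} = \left(-1 + 3 k\right) + \sqrt{2} \cdot 6^{\frac{3}{2}} = \left(-1 + 3 k\right) + \sqrt{2} \cdot 6 \sqrt{6} = \left(-1 + 3 k\right) + 12 \sqrt{3} = -1 + 3 k + 12 \sqrt{3}$)
$H{\left(U \right)} = 0$
$H{\left(D{\left(8,-11 \right)} \right)} - -398694 = 0 - -398694 = 0 + 398694 = 398694$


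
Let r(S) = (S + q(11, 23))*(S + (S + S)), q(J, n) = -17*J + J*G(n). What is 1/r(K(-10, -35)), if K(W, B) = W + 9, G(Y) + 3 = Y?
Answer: -1/96 ≈ -0.010417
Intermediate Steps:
G(Y) = -3 + Y
K(W, B) = 9 + W
q(J, n) = -17*J + J*(-3 + n)
r(S) = 3*S*(33 + S) (r(S) = (S + 11*(-20 + 23))*(S + (S + S)) = (S + 11*3)*(S + 2*S) = (S + 33)*(3*S) = (33 + S)*(3*S) = 3*S*(33 + S))
1/r(K(-10, -35)) = 1/(3*(9 - 10)*(33 + (9 - 10))) = 1/(3*(-1)*(33 - 1)) = 1/(3*(-1)*32) = 1/(-96) = -1/96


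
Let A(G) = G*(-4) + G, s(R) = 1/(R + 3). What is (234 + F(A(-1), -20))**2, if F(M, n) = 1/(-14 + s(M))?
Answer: 376981056/6889 ≈ 54722.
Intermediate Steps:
s(R) = 1/(3 + R)
A(G) = -3*G (A(G) = -4*G + G = -3*G)
F(M, n) = 1/(-14 + 1/(3 + M))
(234 + F(A(-1), -20))**2 = (234 + (-3 - (-3)*(-1))/(41 + 14*(-3*(-1))))**2 = (234 + (-3 - 1*3)/(41 + 14*3))**2 = (234 + (-3 - 3)/(41 + 42))**2 = (234 - 6/83)**2 = (19416/83)**2 = 376981056/6889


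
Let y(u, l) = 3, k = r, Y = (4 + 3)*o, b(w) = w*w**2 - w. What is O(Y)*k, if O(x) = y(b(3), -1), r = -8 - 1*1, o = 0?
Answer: -27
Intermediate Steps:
r = -9 (r = -8 - 1 = -9)
b(w) = w**3 - w
Y = 0 (Y = (4 + 3)*0 = 7*0 = 0)
k = -9
O(x) = 3
O(Y)*k = 3*(-9) = -27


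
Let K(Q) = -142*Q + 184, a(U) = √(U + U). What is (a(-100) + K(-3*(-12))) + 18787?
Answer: 13859 + 10*I*√2 ≈ 13859.0 + 14.142*I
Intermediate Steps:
a(U) = √2*√U (a(U) = √(2*U) = √2*√U)
K(Q) = 184 - 142*Q
(a(-100) + K(-3*(-12))) + 18787 = (√2*√(-100) + (184 - (-426)*(-12))) + 18787 = (√2*(10*I) + (184 - 142*36)) + 18787 = (10*I*√2 + (184 - 5112)) + 18787 = (10*I*√2 - 4928) + 18787 = (-4928 + 10*I*√2) + 18787 = 13859 + 10*I*√2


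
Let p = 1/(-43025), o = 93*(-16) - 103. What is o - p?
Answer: -68452774/43025 ≈ -1591.0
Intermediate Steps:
o = -1591 (o = -1488 - 103 = -1591)
p = -1/43025 ≈ -2.3242e-5
o - p = -1591 - 1*(-1/43025) = -1591 + 1/43025 = -68452774/43025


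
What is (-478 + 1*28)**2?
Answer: 202500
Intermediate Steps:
(-478 + 1*28)**2 = (-478 + 28)**2 = (-450)**2 = 202500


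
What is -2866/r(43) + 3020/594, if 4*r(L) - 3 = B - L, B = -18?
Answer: 1746194/8613 ≈ 202.74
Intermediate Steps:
r(L) = -15/4 - L/4 (r(L) = ¾ + (-18 - L)/4 = ¾ + (-9/2 - L/4) = -15/4 - L/4)
-2866/r(43) + 3020/594 = -2866/(-15/4 - ¼*43) + 3020/594 = -2866/(-15/4 - 43/4) + 3020*(1/594) = -2866/(-29/2) + 1510/297 = -2866*(-2/29) + 1510/297 = 5732/29 + 1510/297 = 1746194/8613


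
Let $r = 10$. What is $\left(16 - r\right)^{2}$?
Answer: $36$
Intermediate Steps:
$\left(16 - r\right)^{2} = \left(16 - 10\right)^{2} = 6^{2} = 36$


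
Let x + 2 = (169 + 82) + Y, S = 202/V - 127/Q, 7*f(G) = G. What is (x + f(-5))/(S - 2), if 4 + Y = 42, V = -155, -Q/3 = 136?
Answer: -758880/7931 ≈ -95.685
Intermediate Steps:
Q = -408 (Q = -3*136 = -408)
f(G) = G/7
Y = 38 (Y = -4 + 42 = 38)
S = -62731/63240 (S = 202/(-155) - 127/(-408) = 202*(-1/155) - 127*(-1/408) = -202/155 + 127/408 = -62731/63240 ≈ -0.99195)
x = 287 (x = -2 + ((169 + 82) + 38) = -2 + (251 + 38) = -2 + 289 = 287)
(x + f(-5))/(S - 2) = (287 + (1/7)*(-5))/(-62731/63240 - 2) = (287 - 5/7)/(-189211/63240) = (2004/7)*(-63240/189211) = -758880/7931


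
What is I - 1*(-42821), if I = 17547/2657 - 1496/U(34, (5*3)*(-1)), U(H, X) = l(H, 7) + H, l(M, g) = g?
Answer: 4661535832/108937 ≈ 42791.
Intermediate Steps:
U(H, X) = 7 + H
I = -3255445/108937 (I = 17547/2657 - 1496/(7 + 34) = 17547*(1/2657) - 1496/41 = 17547/2657 - 1496*1/41 = 17547/2657 - 1496/41 = -3255445/108937 ≈ -29.884)
I - 1*(-42821) = -3255445/108937 - 1*(-42821) = -3255445/108937 + 42821 = 4661535832/108937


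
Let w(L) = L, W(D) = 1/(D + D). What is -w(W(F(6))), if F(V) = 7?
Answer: -1/14 ≈ -0.071429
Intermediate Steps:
W(D) = 1/(2*D)
-w(W(F(6))) = -1/(2*7) = -1*1/14 = -1/14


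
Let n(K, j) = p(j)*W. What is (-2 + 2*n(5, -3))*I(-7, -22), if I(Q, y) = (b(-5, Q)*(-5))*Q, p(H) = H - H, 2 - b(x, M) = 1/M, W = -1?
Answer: -150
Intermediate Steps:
b(x, M) = 2 - 1/M
p(H) = 0
I(Q, y) = Q*(-10 + 5/Q) (I(Q, y) = ((2 - 1/Q)*(-5))*Q = (-10 + 5/Q)*Q = Q*(-10 + 5/Q))
n(K, j) = 0 (n(K, j) = 0*(-1) = 0)
(-2 + 2*n(5, -3))*I(-7, -22) = (-2 + 2*0)*(5 - 10*(-7)) = (-2 + 0)*(5 + 70) = -2*75 = -150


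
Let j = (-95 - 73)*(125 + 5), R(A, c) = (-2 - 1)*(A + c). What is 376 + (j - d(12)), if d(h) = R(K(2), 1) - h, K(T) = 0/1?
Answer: -21449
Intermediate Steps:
K(T) = 0 (K(T) = 0*1 = 0)
R(A, c) = -3*A - 3*c (R(A, c) = -3*(A + c) = -3*A - 3*c)
d(h) = -3 - h (d(h) = (-3*0 - 3*1) - h = (0 - 3) - h = -3 - h)
j = -21840 (j = -168*130 = -21840)
376 + (j - d(12)) = 376 + (-21840 - (-3 - 1*12)) = 376 + (-21840 - (-3 - 12)) = 376 + (-21840 - 1*(-15)) = 376 + (-21840 + 15) = 376 - 21825 = -21449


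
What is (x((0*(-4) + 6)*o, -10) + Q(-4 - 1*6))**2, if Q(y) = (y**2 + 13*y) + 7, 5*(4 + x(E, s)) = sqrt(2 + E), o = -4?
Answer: (135 - I*sqrt(22))**2/25 ≈ 728.12 - 50.656*I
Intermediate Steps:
x(E, s) = -4 + sqrt(2 + E)/5
Q(y) = 7 + y**2 + 13*y
(x((0*(-4) + 6)*o, -10) + Q(-4 - 1*6))**2 = ((-4 + sqrt(2 + (0*(-4) + 6)*(-4))/5) + (7 + (-4 - 1*6)**2 + 13*(-4 - 1*6)))**2 = ((-4 + sqrt(2 + (0 + 6)*(-4))/5) + (7 + (-4 - 6)**2 + 13*(-4 - 6)))**2 = ((-4 + sqrt(2 + 6*(-4))/5) + (7 + (-10)**2 + 13*(-10)))**2 = ((-4 + sqrt(2 - 24)/5) + (7 + 100 - 130))**2 = ((-4 + sqrt(-22)/5) - 23)**2 = ((-4 + (I*sqrt(22))/5) - 23)**2 = ((-4 + I*sqrt(22)/5) - 23)**2 = (-27 + I*sqrt(22)/5)**2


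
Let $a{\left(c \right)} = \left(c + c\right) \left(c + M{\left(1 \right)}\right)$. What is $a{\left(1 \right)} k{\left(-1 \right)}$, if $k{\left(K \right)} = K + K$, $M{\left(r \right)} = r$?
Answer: $-8$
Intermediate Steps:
$k{\left(K \right)} = 2 K$
$a{\left(c \right)} = 2 c \left(1 + c\right)$ ($a{\left(c \right)} = \left(c + c\right) \left(c + 1\right) = 2 c \left(1 + c\right)$)
$a{\left(1 \right)} k{\left(-1 \right)} = 2 \cdot 1 \left(1 + 1\right) 2 \left(-1\right) = 2 \cdot 1 \cdot 2 \left(-2\right) = 4 \left(-2\right) = -8$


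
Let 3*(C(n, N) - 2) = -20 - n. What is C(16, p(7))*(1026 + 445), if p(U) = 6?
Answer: -14710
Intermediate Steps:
C(n, N) = -14/3 - n/3 (C(n, N) = 2 + (-20 - n)/3 = 2 + (-20/3 - n/3) = -14/3 - n/3)
C(16, p(7))*(1026 + 445) = (-14/3 - ⅓*16)*(1026 + 445) = (-14/3 - 16/3)*1471 = -10*1471 = -14710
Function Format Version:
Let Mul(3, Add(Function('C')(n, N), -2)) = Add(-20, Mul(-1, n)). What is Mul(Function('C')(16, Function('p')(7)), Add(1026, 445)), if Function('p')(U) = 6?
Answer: -14710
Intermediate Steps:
Function('C')(n, N) = Add(Rational(-14, 3), Mul(Rational(-1, 3), n)) (Function('C')(n, N) = Add(2, Mul(Rational(1, 3), Add(-20, Mul(-1, n)))) = Add(2, Add(Rational(-20, 3), Mul(Rational(-1, 3), n))) = Add(Rational(-14, 3), Mul(Rational(-1, 3), n)))
Mul(Function('C')(16, Function('p')(7)), Add(1026, 445)) = Mul(Add(Rational(-14, 3), Mul(Rational(-1, 3), 16)), Add(1026, 445)) = Mul(Add(Rational(-14, 3), Rational(-16, 3)), 1471) = Mul(-10, 1471) = -14710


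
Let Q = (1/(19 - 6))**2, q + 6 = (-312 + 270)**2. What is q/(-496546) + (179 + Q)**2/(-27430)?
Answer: -113951993751381/97252038473395 ≈ -1.1717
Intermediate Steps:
q = 1758 (q = -6 + (-312 + 270)**2 = -6 + (-42)**2 = -6 + 1764 = 1758)
Q = 1/169 (Q = (1/13)**2 = 1/169 ≈ 0.0059172)
q/(-496546) + (179 + Q)**2/(-27430) = 1758/(-496546) + (179 + 1/169)**2/(-27430) = 1758*(-1/496546) + (30252/169)**2*(-1/27430) = -879/248273 + (915183504/28561)*(-1/27430) = -879/248273 - 457591752/391714115 = -113951993751381/97252038473395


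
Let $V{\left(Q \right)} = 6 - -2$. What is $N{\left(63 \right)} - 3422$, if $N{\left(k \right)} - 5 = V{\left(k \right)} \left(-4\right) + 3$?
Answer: $-3446$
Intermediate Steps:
$V{\left(Q \right)} = 8$ ($V{\left(Q \right)} = 6 + 2 = 8$)
$N{\left(k \right)} = -24$ ($N{\left(k \right)} = 5 + \left(8 \left(-4\right) + 3\right) = 5 + \left(-32 + 3\right) = 5 - 29 = -24$)
$N{\left(63 \right)} - 3422 = -24 - 3422 = -3446$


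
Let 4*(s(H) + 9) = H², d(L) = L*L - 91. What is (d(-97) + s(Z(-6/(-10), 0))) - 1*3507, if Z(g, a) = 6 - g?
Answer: 580929/100 ≈ 5809.3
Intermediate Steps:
d(L) = -91 + L² (d(L) = L² - 91 = -91 + L²)
s(H) = -9 + H²/4
(d(-97) + s(Z(-6/(-10), 0))) - 1*3507 = ((-91 + (-97)²) + (-9 + (6 - (-6)/(-10))²/4)) - 1*3507 = ((-91 + 9409) + (-9 + (6 - (-6)*(-1)/10)²/4)) - 3507 = (9318 + (-9 + (6 - 1*⅗)²/4)) - 3507 = (9318 + (-9 + (6 - ⅗)²/4)) - 3507 = (9318 + (-9 + (27/5)²/4)) - 3507 = (9318 + (-9 + (¼)*(729/25))) - 3507 = (9318 + (-9 + 729/100)) - 3507 = (9318 - 171/100) - 3507 = 931629/100 - 3507 = 580929/100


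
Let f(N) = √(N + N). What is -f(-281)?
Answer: -I*√562 ≈ -23.707*I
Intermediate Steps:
f(N) = √2*√N (f(N) = √(2*N) = √2*√N)
-f(-281) = -√2*√(-281) = -√2*I*√281 = -I*√562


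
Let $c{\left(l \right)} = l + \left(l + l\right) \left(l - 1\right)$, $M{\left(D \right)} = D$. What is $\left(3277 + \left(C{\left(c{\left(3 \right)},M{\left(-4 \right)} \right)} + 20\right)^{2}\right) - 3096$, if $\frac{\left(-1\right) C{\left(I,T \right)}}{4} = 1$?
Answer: $437$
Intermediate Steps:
$c{\left(l \right)} = l + 2 l \left(-1 + l\right)$
$C{\left(I,T \right)} = -4$ ($C{\left(I,T \right)} = \left(-4\right) 1 = -4$)
$\left(3277 + \left(C{\left(c{\left(3 \right)},M{\left(-4 \right)} \right)} + 20\right)^{2}\right) - 3096 = \left(3277 + \left(-4 + 20\right)^{2}\right) - 3096 = \left(3277 + 16^{2}\right) - 3096 = \left(3277 + 256\right) - 3096 = 3533 - 3096 = 437$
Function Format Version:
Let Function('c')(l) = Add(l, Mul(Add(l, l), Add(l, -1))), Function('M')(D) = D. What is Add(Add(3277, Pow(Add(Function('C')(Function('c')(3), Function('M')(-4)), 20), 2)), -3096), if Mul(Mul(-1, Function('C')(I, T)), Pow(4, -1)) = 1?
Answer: 437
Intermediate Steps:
Function('c')(l) = Add(l, Mul(2, l, Add(-1, l))) (Function('c')(l) = Add(l, Mul(Mul(2, l), Add(-1, l))) = Add(l, Mul(2, l, Add(-1, l))))
Function('C')(I, T) = -4 (Function('C')(I, T) = Mul(-4, 1) = -4)
Add(Add(3277, Pow(Add(Function('C')(Function('c')(3), Function('M')(-4)), 20), 2)), -3096) = Add(Add(3277, Pow(Add(-4, 20), 2)), -3096) = Add(Add(3277, Pow(16, 2)), -3096) = Add(Add(3277, 256), -3096) = Add(3533, -3096) = 437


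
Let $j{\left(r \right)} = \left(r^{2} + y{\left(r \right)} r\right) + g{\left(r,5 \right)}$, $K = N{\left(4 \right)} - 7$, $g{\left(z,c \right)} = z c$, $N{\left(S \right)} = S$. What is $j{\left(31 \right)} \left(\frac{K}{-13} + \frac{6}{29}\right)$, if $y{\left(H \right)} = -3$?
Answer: $\frac{168795}{377} \approx 447.73$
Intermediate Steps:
$g{\left(z,c \right)} = c z$
$K = -3$ ($K = 4 - 7 = -3$)
$j{\left(r \right)} = r^{2} + 2 r$ ($j{\left(r \right)} = \left(r^{2} - 3 r\right) + 5 r = r^{2} + 2 r$)
$j{\left(31 \right)} \left(\frac{K}{-13} + \frac{6}{29}\right) = 31 \left(2 + 31\right) \left(- \frac{3}{-13} + \frac{6}{29}\right) = 31 \cdot 33 \left(\left(-3\right) \left(- \frac{1}{13}\right) + 6 \cdot \frac{1}{29}\right) = 1023 \left(\frac{3}{13} + \frac{6}{29}\right) = 1023 \cdot \frac{165}{377} = \frac{168795}{377}$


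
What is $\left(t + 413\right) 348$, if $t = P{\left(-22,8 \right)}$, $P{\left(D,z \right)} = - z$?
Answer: $140940$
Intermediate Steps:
$t = -8$ ($t = \left(-1\right) 8 = -8$)
$\left(t + 413\right) 348 = \left(-8 + 413\right) 348 = 405 \cdot 348 = 140940$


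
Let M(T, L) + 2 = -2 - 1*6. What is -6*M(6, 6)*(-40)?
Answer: -2400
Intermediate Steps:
M(T, L) = -10 (M(T, L) = -2 + (-2 - 1*6) = -2 + (-2 - 6) = -2 - 8 = -10)
-6*M(6, 6)*(-40) = -6*(-10)*(-40) = 60*(-40) = -2400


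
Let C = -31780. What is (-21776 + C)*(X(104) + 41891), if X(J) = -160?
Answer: -2234945436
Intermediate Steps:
(-21776 + C)*(X(104) + 41891) = (-21776 - 31780)*(-160 + 41891) = -53556*41731 = -2234945436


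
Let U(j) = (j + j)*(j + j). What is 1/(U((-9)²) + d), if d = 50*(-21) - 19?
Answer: 1/25175 ≈ 3.9722e-5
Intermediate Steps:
U(j) = 4*j² (U(j) = (2*j)*(2*j) = 4*j²)
d = -1069 (d = -1050 - 19 = -1069)
1/(U((-9)²) + d) = 1/(4*((-9)²)² - 1069) = 1/(4*81² - 1069) = 1/(4*6561 - 1069) = 1/(26244 - 1069) = 1/25175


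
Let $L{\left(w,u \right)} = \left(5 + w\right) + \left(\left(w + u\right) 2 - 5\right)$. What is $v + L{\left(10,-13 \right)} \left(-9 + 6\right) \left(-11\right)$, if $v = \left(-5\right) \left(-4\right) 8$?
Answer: $292$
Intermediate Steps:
$L{\left(w,u \right)} = 2 u + 3 w$ ($L{\left(w,u \right)} = \left(5 + w\right) + \left(\left(u + w\right) 2 - 5\right) = \left(5 + w\right) - \left(5 - 2 u - 2 w\right) = \left(5 + w\right) + \left(-5 + 2 u + 2 w\right) = 2 u + 3 w$)
$v = 160$ ($v = 20 \cdot 8 = 160$)
$v + L{\left(10,-13 \right)} \left(-9 + 6\right) \left(-11\right) = 160 + \left(2 \left(-13\right) + 3 \cdot 10\right) \left(-9 + 6\right) \left(-11\right) = 160 + \left(-26 + 30\right) \left(\left(-3\right) \left(-11\right)\right) = 160 + 4 \cdot 33 = 160 + 132 = 292$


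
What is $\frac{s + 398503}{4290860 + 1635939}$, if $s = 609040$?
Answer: $\frac{1007543}{5926799} \approx 0.17$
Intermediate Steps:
$\frac{s + 398503}{4290860 + 1635939} = \frac{609040 + 398503}{4290860 + 1635939} = \frac{1007543}{5926799}$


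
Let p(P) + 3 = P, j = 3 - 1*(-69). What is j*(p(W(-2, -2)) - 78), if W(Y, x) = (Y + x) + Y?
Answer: -6264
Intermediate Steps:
j = 72 (j = 3 + 69 = 72)
W(Y, x) = x + 2*Y
p(P) = -3 + P
j*(p(W(-2, -2)) - 78) = 72*((-3 + (-2 + 2*(-2))) - 78) = 72*((-3 + (-2 - 4)) - 78) = 72*((-3 - 6) - 78) = 72*(-9 - 78) = 72*(-87) = -6264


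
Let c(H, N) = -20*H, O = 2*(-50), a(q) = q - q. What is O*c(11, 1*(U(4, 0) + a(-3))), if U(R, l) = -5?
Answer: 22000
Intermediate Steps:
a(q) = 0
O = -100
O*c(11, 1*(U(4, 0) + a(-3))) = -(-2000)*11 = -100*(-220) = 22000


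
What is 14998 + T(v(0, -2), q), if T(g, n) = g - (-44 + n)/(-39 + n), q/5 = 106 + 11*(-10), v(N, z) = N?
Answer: 884818/59 ≈ 14997.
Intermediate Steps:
q = -20 (q = 5*(106 + 11*(-10)) = 5*(106 - 110) = 5*(-4) = -20)
T(g, n) = g - (-44 + n)/(-39 + n)
14998 + T(v(0, -2), q) = 14998 + (44 - 1*(-20) - 39*0 + 0*(-20))/(-39 - 20) = 14998 + (44 + 20 + 0 + 0)/(-59) = 14998 - 1/59*64 = 14998 - 64/59 = 884818/59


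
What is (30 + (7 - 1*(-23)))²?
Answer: 3600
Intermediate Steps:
(30 + (7 - 1*(-23)))² = (30 + (7 + 23))² = (30 + 30)² = 60² = 3600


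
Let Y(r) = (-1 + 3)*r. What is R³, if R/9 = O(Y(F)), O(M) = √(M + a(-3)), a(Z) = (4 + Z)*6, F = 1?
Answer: 11664*√2 ≈ 16495.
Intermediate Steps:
a(Z) = 24 + 6*Z
Y(r) = 2*r
O(M) = √(6 + M) (O(M) = √(M + (24 + 6*(-3))) = √(M + (24 - 18)) = √(M + 6) = √(6 + M))
R = 18*√2 (R = 9*√(6 + 2*1) = 9*√(6 + 2) = 9*√8 = 9*(2*√2) = 18*√2 ≈ 25.456)
R³ = (18*√2)³ = 11664*√2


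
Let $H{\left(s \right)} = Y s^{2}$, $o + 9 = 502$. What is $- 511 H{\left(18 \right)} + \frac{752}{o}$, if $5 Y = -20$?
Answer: $\frac{326492960}{493} \approx 6.6226 \cdot 10^{5}$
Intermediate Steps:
$Y = -4$ ($Y = \frac{1}{5} \left(-20\right) = -4$)
$o = 493$ ($o = -9 + 502 = 493$)
$H{\left(s \right)} = - 4 s^{2}$
$- 511 H{\left(18 \right)} + \frac{752}{o} = - 511 \left(- 4 \cdot 18^{2}\right) + \frac{752}{493} = - 511 \left(\left(-4\right) 324\right) + 752 \cdot \frac{1}{493} = \left(-511\right) \left(-1296\right) + \frac{752}{493} = 662256 + \frac{752}{493} = \frac{326492960}{493}$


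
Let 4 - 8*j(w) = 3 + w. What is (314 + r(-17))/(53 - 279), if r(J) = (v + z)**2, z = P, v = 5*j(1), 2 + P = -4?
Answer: -175/113 ≈ -1.5487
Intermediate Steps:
j(w) = 1/8 - w/8 (j(w) = 1/2 - (3 + w)/8 = 1/2 + (-3/8 - w/8) = 1/8 - w/8)
P = -6 (P = -2 - 4 = -6)
v = 0 (v = 5*(1/8 - 1/8*1) = 5*(1/8 - 1/8) = 5*0 = 0)
z = -6
r(J) = 36 (r(J) = (0 - 6)**2 = (-6)**2 = 36)
(314 + r(-17))/(53 - 279) = (314 + 36)/(53 - 279) = 350/(-226) = 350*(-1/226) = -175/113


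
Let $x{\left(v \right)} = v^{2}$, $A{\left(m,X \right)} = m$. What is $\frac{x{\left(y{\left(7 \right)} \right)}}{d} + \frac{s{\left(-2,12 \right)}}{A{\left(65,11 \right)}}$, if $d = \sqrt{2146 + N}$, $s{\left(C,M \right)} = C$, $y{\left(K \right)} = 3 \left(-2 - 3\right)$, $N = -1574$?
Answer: $- \frac{2}{65} + \frac{225 \sqrt{143}}{286} \approx 9.377$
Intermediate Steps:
$y{\left(K \right)} = -15$ ($y{\left(K \right)} = 3 \left(-5\right) = -15$)
$d = 2 \sqrt{143}$ ($d = \sqrt{2146 - 1574} = \sqrt{572} = 2 \sqrt{143} \approx 23.917$)
$\frac{x{\left(y{\left(7 \right)} \right)}}{d} + \frac{s{\left(-2,12 \right)}}{A{\left(65,11 \right)}} = \frac{\left(-15\right)^{2}}{2 \sqrt{143}} - \frac{2}{65} = 225 \frac{\sqrt{143}}{286} - \frac{2}{65} = \frac{225 \sqrt{143}}{286} - \frac{2}{65} = - \frac{2}{65} + \frac{225 \sqrt{143}}{286}$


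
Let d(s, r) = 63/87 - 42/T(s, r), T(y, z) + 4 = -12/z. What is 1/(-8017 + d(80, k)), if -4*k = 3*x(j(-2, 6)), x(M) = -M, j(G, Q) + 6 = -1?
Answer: -58/463523 ≈ -0.00012513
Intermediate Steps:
j(G, Q) = -7 (j(G, Q) = -6 - 1 = -7)
T(y, z) = -4 - 12/z
k = -21/4 (k = -3*(-1*(-7))/4 = -3*7/4 = -1/4*21 = -21/4 ≈ -5.2500)
d(s, r) = 21/29 - 42/(-4 - 12/r) (d(s, r) = 63/87 - 42/(-4 - 12/r) = 63*(1/87) - 42/(-4 - 12/r) = 21/29 - 42/(-4 - 12/r))
1/(-8017 + d(80, k)) = 1/(-8017 + 21*(6 + 31*(-21/4))/(58*(3 - 21/4))) = 1/(-8017 + 21*(6 - 651/4)/(58*(-9/4))) = 1/(-8017 + (21/58)*(-4/9)*(-627/4)) = 1/(-8017 + 1463/58) = 1/(-463523/58) = -58/463523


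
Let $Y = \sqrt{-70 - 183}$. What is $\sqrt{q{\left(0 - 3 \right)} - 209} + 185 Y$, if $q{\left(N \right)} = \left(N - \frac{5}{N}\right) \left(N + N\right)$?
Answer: $i \left(\sqrt{201} + 185 \sqrt{253}\right) \approx 2956.8 i$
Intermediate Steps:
$Y = i \sqrt{253}$ ($Y = \sqrt{-253} = i \sqrt{253} \approx 15.906 i$)
$q{\left(N \right)} = 2 N \left(N - \frac{5}{N}\right)$ ($q{\left(N \right)} = \left(N - \frac{5}{N}\right) 2 N = 2 N \left(N - \frac{5}{N}\right)$)
$\sqrt{q{\left(0 - 3 \right)} - 209} + 185 Y = \sqrt{\left(-10 + 2 \left(0 - 3\right)^{2}\right) - 209} + 185 i \sqrt{253} = \sqrt{\left(-10 + 2 \left(-3\right)^{2}\right) - 209} + 185 i \sqrt{253} = \sqrt{\left(-10 + 2 \cdot 9\right) - 209} + 185 i \sqrt{253} = \sqrt{\left(-10 + 18\right) - 209} + 185 i \sqrt{253} = \sqrt{8 - 209} + 185 i \sqrt{253} = \sqrt{-201} + 185 i \sqrt{253} = i \sqrt{201} + 185 i \sqrt{253}$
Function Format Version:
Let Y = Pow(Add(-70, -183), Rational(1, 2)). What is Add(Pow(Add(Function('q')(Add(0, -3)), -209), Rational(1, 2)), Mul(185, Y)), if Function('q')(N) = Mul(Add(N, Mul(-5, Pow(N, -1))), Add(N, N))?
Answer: Mul(I, Add(Pow(201, Rational(1, 2)), Mul(185, Pow(253, Rational(1, 2))))) ≈ Mul(2956.8, I)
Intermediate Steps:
Y = Mul(I, Pow(253, Rational(1, 2))) (Y = Pow(-253, Rational(1, 2)) = Mul(I, Pow(253, Rational(1, 2))) ≈ Mul(15.906, I))
Function('q')(N) = Mul(2, N, Add(N, Mul(-5, Pow(N, -1)))) (Function('q')(N) = Mul(Add(N, Mul(-5, Pow(N, -1))), Mul(2, N)) = Mul(2, N, Add(N, Mul(-5, Pow(N, -1)))))
Add(Pow(Add(Function('q')(Add(0, -3)), -209), Rational(1, 2)), Mul(185, Y)) = Add(Pow(Add(Add(-10, Mul(2, Pow(Add(0, -3), 2))), -209), Rational(1, 2)), Mul(185, Mul(I, Pow(253, Rational(1, 2))))) = Add(Pow(Add(Add(-10, Mul(2, Pow(-3, 2))), -209), Rational(1, 2)), Mul(185, I, Pow(253, Rational(1, 2)))) = Add(Pow(Add(Add(-10, Mul(2, 9)), -209), Rational(1, 2)), Mul(185, I, Pow(253, Rational(1, 2)))) = Add(Pow(Add(Add(-10, 18), -209), Rational(1, 2)), Mul(185, I, Pow(253, Rational(1, 2)))) = Add(Pow(Add(8, -209), Rational(1, 2)), Mul(185, I, Pow(253, Rational(1, 2)))) = Add(Pow(-201, Rational(1, 2)), Mul(185, I, Pow(253, Rational(1, 2)))) = Add(Mul(I, Pow(201, Rational(1, 2))), Mul(185, I, Pow(253, Rational(1, 2))))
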